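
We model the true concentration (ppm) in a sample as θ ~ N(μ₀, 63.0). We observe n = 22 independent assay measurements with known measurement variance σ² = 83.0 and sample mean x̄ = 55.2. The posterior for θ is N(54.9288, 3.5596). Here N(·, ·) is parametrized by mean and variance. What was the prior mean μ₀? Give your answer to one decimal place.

μ₀ = 50.4

The posterior mean is a precision-weighted average: μ_n = (τ₀μ₀ + τ_data·x̄)/(τ₀+τ_data), with τ₀=1/σ₀² and τ_data=n/σ².
Here τ₀ = 1/63.0 = 0.015873 and τ_data = 22/83.0 = 0.265060, so τ_n = 0.280933.
Rearranging for μ₀: μ₀ = (μ_n·τ_n − τ_data·x̄)/τ₀ = (54.9288·0.280933 − 0.265060·55.2) / 0.015873 = 0.800001/0.015873 ≈ 50.4.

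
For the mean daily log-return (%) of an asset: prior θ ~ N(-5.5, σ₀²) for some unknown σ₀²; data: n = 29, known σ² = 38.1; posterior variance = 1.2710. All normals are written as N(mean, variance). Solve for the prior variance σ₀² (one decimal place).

For the Normal–Normal model with known σ², precisions add: τ_n = τ₀ + n/σ².
So 1/σ₀² = 1/1.2710 − 29/38.1 = 0.786782 − 0.761155 = 0.025627.
Hence σ₀² = 1/0.025627 ≈ 39.0.

σ₀² = 39.0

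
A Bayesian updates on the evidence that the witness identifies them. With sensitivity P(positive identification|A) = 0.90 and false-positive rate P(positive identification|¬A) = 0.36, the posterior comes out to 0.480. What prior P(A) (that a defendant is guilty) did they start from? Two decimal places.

In odds form, posterior odds = prior odds × likelihood ratio, so prior odds = posterior odds ÷ LR.
Posterior odds = 0.480/(1−0.480) = 0.9231. LR = 0.90/0.36 = 2.5000.
Prior odds = 0.9231/2.5000 = 0.3692, so P(A) = 0.3692/(1+0.3692) ≈ 0.27.

P(A) = 0.27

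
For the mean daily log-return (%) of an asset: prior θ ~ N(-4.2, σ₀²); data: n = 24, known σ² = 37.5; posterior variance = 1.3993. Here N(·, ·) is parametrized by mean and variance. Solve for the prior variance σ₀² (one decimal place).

For the Normal–Normal model with known σ², precisions add: τ_n = τ₀ + n/σ².
So 1/σ₀² = 1/1.3993 − 24/37.5 = 0.714643 − 0.640000 = 0.074643.
Hence σ₀² = 1/0.074643 ≈ 13.4.

σ₀² = 13.4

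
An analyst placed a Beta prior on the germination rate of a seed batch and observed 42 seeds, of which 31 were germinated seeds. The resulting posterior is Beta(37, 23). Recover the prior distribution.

A Beta(a, b) prior with s successes and f failures in binomial data gives a Beta(a+s, b+f) posterior.
So a = 37 − 31 = 6 and b = 23 − 11 = 12.

Beta(6, 12)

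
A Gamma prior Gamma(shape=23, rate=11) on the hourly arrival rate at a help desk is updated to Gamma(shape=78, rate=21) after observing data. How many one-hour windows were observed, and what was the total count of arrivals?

A Gamma(α, β) prior (rate parametrization) on a Poisson rate with n observations summing to S gives posterior Gamma(α+S, β+n).
Matching: Σxᵢ = 78 − 23 = 55 and n = 21 − 11 = 10.

n = 10 one-hour windows with total 55 arrivals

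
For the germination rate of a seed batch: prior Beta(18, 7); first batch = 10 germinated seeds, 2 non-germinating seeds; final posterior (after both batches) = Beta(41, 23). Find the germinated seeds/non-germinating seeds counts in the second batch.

Because Beta–binomial updating is additive in the counts, the combined data contributed (α_post−α_prior, β_post−β_prior) successes and failures.
Total across both batches: 41−18=23 germinated seeds, 23−7=16 non-germinating seeds.
Subtract the first batch: 23−10=13 germinated seeds and 16−2=14 non-germinating seeds.

13 germinated seeds and 14 non-germinating seeds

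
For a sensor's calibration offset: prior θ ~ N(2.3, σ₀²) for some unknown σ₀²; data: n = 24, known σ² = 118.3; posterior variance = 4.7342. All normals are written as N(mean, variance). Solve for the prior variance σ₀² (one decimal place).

For the Normal–Normal model with known σ², precisions add: τ_n = τ₀ + n/σ².
So 1/σ₀² = 1/4.7342 − 24/118.3 = 0.211229 − 0.202874 = 0.008355.
Hence σ₀² = 1/0.008355 ≈ 119.7.

σ₀² = 119.7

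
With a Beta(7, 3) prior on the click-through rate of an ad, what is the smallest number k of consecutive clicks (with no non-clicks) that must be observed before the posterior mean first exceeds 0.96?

k = 66

After k clicks and 0 non-clicks the posterior is Beta(7+k, 3), with mean (7+k)/(7+3+k).
Set (7+k)/(10+k) > 0.96 and solve: k > (0.96·10 − 7)/(1 − 0.96) = 65.000.
The smallest integer exceeding 65.000 is 66, and checking k=66: (73)/(76) = 0.9605 > 0.96.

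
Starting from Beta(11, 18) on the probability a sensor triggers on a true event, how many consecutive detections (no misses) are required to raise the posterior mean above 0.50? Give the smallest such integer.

k = 8

After k detections and 0 misses the posterior is Beta(11+k, 18), with mean (11+k)/(11+18+k).
Set (11+k)/(29+k) > 0.50 and solve: k > (0.50·29 − 11)/(1 − 0.50) = 7.000.
The smallest integer exceeding 7.000 is 8, and checking k=8: (19)/(37) = 0.5135 > 0.50.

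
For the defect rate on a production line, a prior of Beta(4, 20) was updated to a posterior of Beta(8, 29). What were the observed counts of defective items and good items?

A Beta(a, b) prior with s successes and f failures in binomial data gives a Beta(a+s, b+f) posterior.
So s = 8 − 4 = 4 and f = 29 − 20 = 9.

4 defective items and 9 good items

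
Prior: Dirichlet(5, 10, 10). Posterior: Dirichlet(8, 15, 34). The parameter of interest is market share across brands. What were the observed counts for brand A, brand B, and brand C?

For a Dirichlet(α) prior with multinomial counts c, the posterior is Dirichlet(α + c) componentwise.
Counts are posterior − prior componentwise: 8−5=3, 15−10=5, 34−10=24.

counts (3, 5, 24)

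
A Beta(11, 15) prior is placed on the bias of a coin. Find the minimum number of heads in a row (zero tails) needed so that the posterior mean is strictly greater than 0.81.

After k heads and 0 tails the posterior is Beta(11+k, 15), with mean (11+k)/(11+15+k).
Set (11+k)/(26+k) > 0.81 and solve: k > (0.81·26 − 11)/(1 − 0.81) = 52.947.
The smallest integer exceeding 52.947 is 53, and checking k=53: (64)/(79) = 0.8101 > 0.81.

k = 53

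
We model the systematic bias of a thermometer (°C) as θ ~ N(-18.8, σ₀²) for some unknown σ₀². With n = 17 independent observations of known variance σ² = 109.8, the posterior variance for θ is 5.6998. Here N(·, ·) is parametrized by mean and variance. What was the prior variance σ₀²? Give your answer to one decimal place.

σ₀² = 48.5

For the Normal–Normal model with known σ², precisions add: τ_n = τ₀ + n/σ².
So 1/σ₀² = 1/5.6998 − 17/109.8 = 0.175445 − 0.154827 = 0.020618.
Hence σ₀² = 1/0.020618 ≈ 48.5.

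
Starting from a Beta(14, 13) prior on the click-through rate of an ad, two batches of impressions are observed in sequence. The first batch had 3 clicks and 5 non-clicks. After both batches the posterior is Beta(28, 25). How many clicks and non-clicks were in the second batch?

Sequential conjugate updates are equivalent to a single update on the pooled data, so total successes = posterior α − prior α and total failures = posterior β − prior β.
Total across both batches: 28−14=14 clicks, 25−13=12 non-clicks.
Subtract the first batch: 14−3=11 clicks and 12−5=7 non-clicks.

11 clicks and 7 non-clicks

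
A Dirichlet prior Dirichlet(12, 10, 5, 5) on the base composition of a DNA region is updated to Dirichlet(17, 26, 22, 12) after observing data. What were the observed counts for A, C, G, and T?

counts (5, 16, 17, 7)

For a Dirichlet(α) prior with multinomial counts c, the posterior is Dirichlet(α + c) componentwise.
Counts are posterior − prior componentwise: 17−12=5, 26−10=16, 22−5=17, 12−5=7.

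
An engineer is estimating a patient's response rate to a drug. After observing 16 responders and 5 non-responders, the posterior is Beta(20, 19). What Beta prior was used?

A Beta(a, b) prior with s successes and f failures in binomial data gives a Beta(a+s, b+f) posterior.
Subtract the data counts: 20−16=4, 19−5=14.

Beta(4, 14)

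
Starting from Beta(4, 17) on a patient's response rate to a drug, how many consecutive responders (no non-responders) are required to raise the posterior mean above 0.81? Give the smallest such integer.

k = 69

After k responders and 0 non-responders the posterior is Beta(4+k, 17), with mean (4+k)/(4+17+k).
Set (4+k)/(21+k) > 0.81 and solve: k > (0.81·21 − 4)/(1 − 0.81) = 68.474.
The smallest integer exceeding 68.474 is 69.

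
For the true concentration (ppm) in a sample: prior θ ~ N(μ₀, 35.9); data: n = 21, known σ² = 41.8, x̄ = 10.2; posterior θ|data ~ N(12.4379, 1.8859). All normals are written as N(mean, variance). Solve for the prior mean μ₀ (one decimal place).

With known observation variance, the Normal–Normal posterior has precision τ_n = τ₀ + n/σ² and mean μ_n = (τ₀μ₀ + (n/σ²)x̄)/τ_n.
Here τ₀ = 1/35.9 = 0.027855 and τ_data = 21/41.8 = 0.502392, so τ_n = 0.530247.
Rearranging for μ₀: μ₀ = (μ_n·τ_n − τ_data·x̄)/τ₀ = (12.4379·0.530247 − 0.502392·10.2) / 0.027855 = 1.470761/0.027855 ≈ 52.8.

μ₀ = 52.8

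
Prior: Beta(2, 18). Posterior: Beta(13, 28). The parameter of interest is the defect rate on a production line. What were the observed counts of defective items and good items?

Under Beta–binomial conjugacy the posterior parameters are (a+s, b+f).
Match parameters: s=13−2=11, f=28−18=10.

11 defective items and 10 good items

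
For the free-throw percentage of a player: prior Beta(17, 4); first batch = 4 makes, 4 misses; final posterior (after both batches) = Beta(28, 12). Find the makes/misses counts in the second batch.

7 makes and 4 misses

Sequential conjugate updates are equivalent to a single update on the pooled data, so total successes = posterior α − prior α and total failures = posterior β − prior β.
Total across both batches: 28−17=11 makes, 12−4=8 misses.
Subtract the first batch: 11−4=7 makes and 8−4=4 misses.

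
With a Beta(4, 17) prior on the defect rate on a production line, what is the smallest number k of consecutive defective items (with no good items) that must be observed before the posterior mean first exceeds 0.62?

After k defective items and 0 good items the posterior is Beta(4+k, 17), with mean (4+k)/(4+17+k).
Set (4+k)/(21+k) > 0.62 and solve: k > (0.62·21 − 4)/(1 − 0.62) = 23.737.
The smallest integer exceeding 23.737 is 24.

k = 24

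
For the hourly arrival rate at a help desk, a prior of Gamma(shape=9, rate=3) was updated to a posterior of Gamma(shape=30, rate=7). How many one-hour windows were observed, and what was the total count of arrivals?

Gamma–Poisson conjugacy: posterior shape = α + Σxᵢ, posterior rate = β + n.
Matching: Σxᵢ = 30 − 9 = 21 and n = 7 − 3 = 4.

n = 4 one-hour windows with total 21 arrivals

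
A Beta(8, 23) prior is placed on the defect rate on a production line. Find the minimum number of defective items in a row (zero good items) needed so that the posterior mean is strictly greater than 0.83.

After k defective items and 0 good items the posterior is Beta(8+k, 23), with mean (8+k)/(8+23+k).
Set (8+k)/(31+k) > 0.83 and solve: k > (0.83·31 − 8)/(1 − 0.83) = 104.294.
The smallest integer exceeding 104.294 is 105, and checking k=105: (113)/(136) = 0.8309 > 0.83.

k = 105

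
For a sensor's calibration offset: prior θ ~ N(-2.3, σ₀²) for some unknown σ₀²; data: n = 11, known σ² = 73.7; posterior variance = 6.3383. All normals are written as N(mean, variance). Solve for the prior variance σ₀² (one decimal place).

σ₀² = 117.4

Posterior precision equals prior precision plus data precision: 1/σ_n² = 1/σ₀² + n/σ².
So 1/σ₀² = 1/6.3383 − 11/73.7 = 0.157771 − 0.149254 = 0.008517.
Hence σ₀² = 1/0.008517 ≈ 117.4.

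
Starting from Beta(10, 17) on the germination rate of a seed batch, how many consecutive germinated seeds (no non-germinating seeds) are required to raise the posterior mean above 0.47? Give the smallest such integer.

After k germinated seeds and 0 non-germinating seeds the posterior is Beta(10+k, 17), with mean (10+k)/(10+17+k).
Set (10+k)/(27+k) > 0.47 and solve: k > (0.47·27 − 10)/(1 − 0.47) = 5.075.
The smallest integer exceeding 5.075 is 6, and checking k=6: (16)/(33) = 0.4848 > 0.47.

k = 6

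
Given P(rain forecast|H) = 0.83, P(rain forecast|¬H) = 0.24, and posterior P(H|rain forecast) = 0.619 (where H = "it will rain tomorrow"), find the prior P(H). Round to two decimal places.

Bayes' rule in odds form gives O(H|E) = O(H)·[P(E|H)/P(E|¬H)], hence O(H) = O(H|E)/LR.
Posterior odds = 0.619/(1−0.619) = 1.6247. LR = 0.83/0.24 = 3.4583.
Prior odds = 1.6247/3.4583 = 0.4698, so P(H) = 0.4698/(1+0.4698) ≈ 0.32.

P(H) = 0.32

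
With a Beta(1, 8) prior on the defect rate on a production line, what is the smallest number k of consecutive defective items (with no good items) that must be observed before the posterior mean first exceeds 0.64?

k = 14

After k defective items and 0 good items the posterior is Beta(1+k, 8), with mean (1+k)/(1+8+k).
Set (1+k)/(9+k) > 0.64 and solve: k > (0.64·9 − 1)/(1 − 0.64) = 13.222.
The smallest integer exceeding 13.222 is 14, and checking k=14: (15)/(23) = 0.6522 > 0.64.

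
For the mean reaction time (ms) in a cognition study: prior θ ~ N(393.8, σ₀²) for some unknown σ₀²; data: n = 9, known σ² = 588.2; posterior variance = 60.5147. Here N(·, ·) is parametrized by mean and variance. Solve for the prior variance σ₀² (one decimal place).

σ₀² = 817.0

Posterior precision equals prior precision plus data precision: 1/σ_n² = 1/σ₀² + n/σ².
So 1/σ₀² = 1/60.5147 − 9/588.2 = 0.016525 − 0.015301 = 0.001224.
Hence σ₀² = 1/0.001224 ≈ 817.0.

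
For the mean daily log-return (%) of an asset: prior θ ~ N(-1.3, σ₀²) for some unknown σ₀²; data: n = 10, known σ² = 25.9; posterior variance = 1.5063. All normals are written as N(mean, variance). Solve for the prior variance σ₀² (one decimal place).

For the Normal–Normal model with known σ², precisions add: τ_n = τ₀ + n/σ².
So 1/σ₀² = 1/1.5063 − 10/25.9 = 0.663878 − 0.386100 = 0.277778.
Hence σ₀² = 1/0.277778 ≈ 3.6.

σ₀² = 3.6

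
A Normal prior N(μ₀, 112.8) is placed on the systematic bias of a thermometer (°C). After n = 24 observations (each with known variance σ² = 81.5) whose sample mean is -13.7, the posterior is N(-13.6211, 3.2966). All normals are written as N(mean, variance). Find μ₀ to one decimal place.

μ₀ = -11.0

The posterior mean is a precision-weighted average: μ_n = (τ₀μ₀ + τ_data·x̄)/(τ₀+τ_data), with τ₀=1/σ₀² and τ_data=n/σ².
Here τ₀ = 1/112.8 = 0.008865 and τ_data = 24/81.5 = 0.294479, so τ_n = 0.303344.
Rearranging for μ₀: μ₀ = (μ_n·τ_n − τ_data·x̄)/τ₀ = (-13.6211·0.303344 − 0.294479·-13.7) / 0.008865 = -0.097517/0.008865 ≈ -11.0.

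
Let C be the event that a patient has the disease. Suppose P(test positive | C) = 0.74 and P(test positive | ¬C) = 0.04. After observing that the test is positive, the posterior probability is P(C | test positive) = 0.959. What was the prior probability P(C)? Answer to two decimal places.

P(C) = 0.56

Bayes' rule in odds form gives O(C|E) = O(C)·[P(E|C)/P(E|¬C)], hence O(C) = O(C|E)/LR.
Posterior odds = 0.959/(1−0.959) = 23.3902. LR = 0.74/0.04 = 18.5000.
Prior odds = 23.3902/18.5000 = 1.2643, so P(C) = 1.2643/(1+1.2643) ≈ 0.56.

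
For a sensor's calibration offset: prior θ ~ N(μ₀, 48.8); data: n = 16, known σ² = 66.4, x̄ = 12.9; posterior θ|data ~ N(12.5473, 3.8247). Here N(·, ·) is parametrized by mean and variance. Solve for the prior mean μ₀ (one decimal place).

μ₀ = 8.4

The posterior mean is a precision-weighted average: μ_n = (τ₀μ₀ + τ_data·x̄)/(τ₀+τ_data), with τ₀=1/σ₀² and τ_data=n/σ².
Here τ₀ = 1/48.8 = 0.020492 and τ_data = 16/66.4 = 0.240964, so τ_n = 0.261456.
Rearranging for μ₀: μ₀ = (μ_n·τ_n − τ_data·x̄)/τ₀ = (12.5473·0.261456 − 0.240964·12.9) / 0.020492 = 0.172131/0.020492 ≈ 8.4.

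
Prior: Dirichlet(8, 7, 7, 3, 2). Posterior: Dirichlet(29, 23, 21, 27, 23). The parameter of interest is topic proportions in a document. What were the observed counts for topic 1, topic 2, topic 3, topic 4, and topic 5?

For a Dirichlet(α) prior with multinomial counts c, the posterior is Dirichlet(α + c) componentwise.
Counts are posterior − prior componentwise: 29−8=21, 23−7=16, 21−7=14, 27−3=24, 23−2=21.

counts (21, 16, 14, 24, 21)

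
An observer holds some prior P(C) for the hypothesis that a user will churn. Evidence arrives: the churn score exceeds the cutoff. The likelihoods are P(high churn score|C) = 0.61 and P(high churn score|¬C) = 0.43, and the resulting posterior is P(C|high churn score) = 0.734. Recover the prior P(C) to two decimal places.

In odds form, posterior odds = prior odds × likelihood ratio, so prior odds = posterior odds ÷ LR.
Posterior odds = 0.734/(1−0.734) = 2.7594. LR = 0.61/0.43 = 1.4186.
Prior odds = 2.7594/1.4186 = 1.9452, so P(C) = 1.9452/(1+1.9452) ≈ 0.66.

P(C) = 0.66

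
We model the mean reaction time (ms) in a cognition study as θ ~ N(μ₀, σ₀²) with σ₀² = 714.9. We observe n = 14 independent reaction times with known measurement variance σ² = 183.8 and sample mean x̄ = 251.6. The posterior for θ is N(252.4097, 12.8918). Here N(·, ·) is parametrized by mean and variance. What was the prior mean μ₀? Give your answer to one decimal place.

μ₀ = 296.5

With known observation variance, the Normal–Normal posterior has precision τ_n = τ₀ + n/σ² and mean μ_n = (τ₀μ₀ + (n/σ²)x̄)/τ_n.
Here τ₀ = 1/714.9 = 0.001399 and τ_data = 14/183.8 = 0.076170, so τ_n = 0.077569.
Rearranging for μ₀: μ₀ = (μ_n·τ_n − τ_data·x̄)/τ₀ = (252.4097·0.077569 − 0.076170·251.6) / 0.001399 = 0.414796/0.001399 ≈ 296.5.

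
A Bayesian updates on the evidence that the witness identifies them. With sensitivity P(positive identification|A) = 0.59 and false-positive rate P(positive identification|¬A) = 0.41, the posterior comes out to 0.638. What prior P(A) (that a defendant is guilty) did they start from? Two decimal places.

Bayes' rule in odds form gives O(A|E) = O(A)·[P(E|A)/P(E|¬A)], hence O(A) = O(A|E)/LR.
Posterior odds = 0.638/(1−0.638) = 1.7624. LR = 0.59/0.41 = 1.4390.
Prior odds = 1.7624/1.4390 = 1.2247, so P(A) = 1.2247/(1+1.2247) ≈ 0.55.

P(A) = 0.55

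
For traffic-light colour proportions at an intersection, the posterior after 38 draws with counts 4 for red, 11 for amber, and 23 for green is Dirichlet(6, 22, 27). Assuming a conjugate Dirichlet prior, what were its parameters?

For a Dirichlet(α) prior with multinomial counts c, the posterior is Dirichlet(α + c) componentwise.
Subtract each count from the matching posterior parameter: 6−4=2, 22−11=11, 27−23=4.

Dirichlet(2, 11, 4)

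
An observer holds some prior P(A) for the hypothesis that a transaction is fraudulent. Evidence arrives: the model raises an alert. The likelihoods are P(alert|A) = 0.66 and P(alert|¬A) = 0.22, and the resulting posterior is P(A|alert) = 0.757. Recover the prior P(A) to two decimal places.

Bayes' rule in odds form gives O(A|E) = O(A)·[P(E|A)/P(E|¬A)], hence O(A) = O(A|E)/LR.
Posterior odds = 0.757/(1−0.757) = 3.1152. LR = 0.66/0.22 = 3.0000.
Prior odds = 3.1152/3.0000 = 1.0384, so P(A) = 1.0384/(1+1.0384) ≈ 0.51.

P(A) = 0.51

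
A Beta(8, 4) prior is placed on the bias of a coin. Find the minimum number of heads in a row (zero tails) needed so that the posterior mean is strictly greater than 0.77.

k = 6

After k heads and 0 tails the posterior is Beta(8+k, 4), with mean (8+k)/(8+4+k).
Set (8+k)/(12+k) > 0.77 and solve: k > (0.77·12 − 8)/(1 − 0.77) = 5.391.
The smallest integer exceeding 5.391 is 6.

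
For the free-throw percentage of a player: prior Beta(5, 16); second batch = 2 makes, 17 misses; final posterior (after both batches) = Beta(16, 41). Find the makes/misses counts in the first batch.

9 makes and 8 misses

Because Beta–binomial updating is additive in the counts, the combined data contributed (α_post−α_prior, β_post−β_prior) successes and failures.
Total across both batches: 16−5=11 makes, 41−16=25 misses.
Subtract the second batch: 11−2=9 makes and 25−17=8 misses.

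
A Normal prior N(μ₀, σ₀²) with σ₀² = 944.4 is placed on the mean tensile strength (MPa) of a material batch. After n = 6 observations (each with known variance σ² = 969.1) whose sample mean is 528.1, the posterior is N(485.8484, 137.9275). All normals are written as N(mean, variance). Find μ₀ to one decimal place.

μ₀ = 238.8

With known observation variance, the Normal–Normal posterior has precision τ_n = τ₀ + n/σ² and mean μ_n = (τ₀μ₀ + (n/σ²)x̄)/τ_n.
Here τ₀ = 1/944.4 = 0.001059 and τ_data = 6/969.1 = 0.006191, so τ_n = 0.007250.
Rearranging for μ₀: μ₀ = (μ_n·τ_n − τ_data·x̄)/τ₀ = (485.8484·0.007250 − 0.006191·528.1) / 0.001059 = 0.252934/0.001059 ≈ 238.8.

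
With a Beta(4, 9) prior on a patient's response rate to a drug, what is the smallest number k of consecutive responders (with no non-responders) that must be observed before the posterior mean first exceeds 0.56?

k = 8

After k responders and 0 non-responders the posterior is Beta(4+k, 9), with mean (4+k)/(4+9+k).
Set (4+k)/(13+k) > 0.56 and solve: k > (0.56·13 − 4)/(1 − 0.56) = 7.455.
The smallest integer exceeding 7.455 is 8.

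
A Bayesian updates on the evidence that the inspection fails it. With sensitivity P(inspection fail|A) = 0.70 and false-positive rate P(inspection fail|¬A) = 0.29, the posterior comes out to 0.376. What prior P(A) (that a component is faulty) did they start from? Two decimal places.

P(A) = 0.20

Bayes' rule in odds form gives O(A|E) = O(A)·[P(E|A)/P(E|¬A)], hence O(A) = O(A|E)/LR.
Posterior odds = 0.376/(1−0.376) = 0.6026. LR = 0.70/0.29 = 2.4138.
Prior odds = 0.6026/2.4138 = 0.2496, so P(A) = 0.2496/(1+0.2496) ≈ 0.20.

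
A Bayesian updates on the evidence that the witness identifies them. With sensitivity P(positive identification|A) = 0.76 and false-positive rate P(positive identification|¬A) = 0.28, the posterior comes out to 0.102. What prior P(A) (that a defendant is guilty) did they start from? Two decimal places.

P(A) = 0.04

In odds form, posterior odds = prior odds × likelihood ratio, so prior odds = posterior odds ÷ LR.
Posterior odds = 0.102/(1−0.102) = 0.1136. LR = 0.76/0.28 = 2.7143.
Prior odds = 0.1136/2.7143 = 0.0419, so P(A) = 0.0419/(1+0.0419) ≈ 0.04.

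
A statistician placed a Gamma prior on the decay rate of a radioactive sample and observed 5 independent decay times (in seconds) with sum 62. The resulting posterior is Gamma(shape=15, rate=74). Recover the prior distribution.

Gamma(shape=10, rate=12)

For an exponential likelihood with a Gamma(α, β) prior on the rate, n observations with total T give posterior Gamma(α+n, β+T).
So α = 15 − 5 = 10 and β = 74 − 62 = 12.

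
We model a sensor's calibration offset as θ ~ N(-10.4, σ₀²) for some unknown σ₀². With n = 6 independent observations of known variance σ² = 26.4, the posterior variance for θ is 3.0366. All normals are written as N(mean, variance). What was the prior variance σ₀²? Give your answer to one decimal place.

For the Normal–Normal model with known σ², precisions add: τ_n = τ₀ + n/σ².
So 1/σ₀² = 1/3.0366 − 6/26.4 = 0.329316 − 0.227273 = 0.102043.
Hence σ₀² = 1/0.102043 ≈ 9.8.

σ₀² = 9.8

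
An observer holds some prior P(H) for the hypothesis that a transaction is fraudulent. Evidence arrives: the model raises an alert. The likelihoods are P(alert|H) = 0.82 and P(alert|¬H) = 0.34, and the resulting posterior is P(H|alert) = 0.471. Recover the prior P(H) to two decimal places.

P(H) = 0.27

Bayes' rule in odds form gives O(H|E) = O(H)·[P(E|H)/P(E|¬H)], hence O(H) = O(H|E)/LR.
Posterior odds = 0.471/(1−0.471) = 0.8904. LR = 0.82/0.34 = 2.4118.
Prior odds = 0.8904/2.4118 = 0.3692, so P(H) = 0.3692/(1+0.3692) ≈ 0.27.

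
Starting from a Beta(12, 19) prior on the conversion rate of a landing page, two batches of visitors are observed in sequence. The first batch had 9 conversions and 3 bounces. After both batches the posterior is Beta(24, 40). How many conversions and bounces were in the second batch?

3 conversions and 18 bounces

Because Beta–binomial updating is additive in the counts, the combined data contributed (α_post−α_prior, β_post−β_prior) successes and failures.
Total across both batches: 24−12=12 conversions, 40−19=21 bounces.
Subtract the first batch: 12−9=3 conversions and 21−3=18 bounces.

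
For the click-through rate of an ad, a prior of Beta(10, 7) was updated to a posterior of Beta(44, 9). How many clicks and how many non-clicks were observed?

34 clicks and 2 non-clicks

A Beta(a, b) prior with s successes and f failures in binomial data gives a Beta(a+s, b+f) posterior.
Match parameters: s=44−10=34, f=9−7=2.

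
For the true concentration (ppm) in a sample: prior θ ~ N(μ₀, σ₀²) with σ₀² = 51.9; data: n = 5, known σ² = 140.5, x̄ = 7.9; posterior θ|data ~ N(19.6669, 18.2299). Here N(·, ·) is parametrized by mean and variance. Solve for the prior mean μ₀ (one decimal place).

μ₀ = 41.4

The posterior mean is a precision-weighted average: μ_n = (τ₀μ₀ + τ_data·x̄)/(τ₀+τ_data), with τ₀=1/σ₀² and τ_data=n/σ².
Here τ₀ = 1/51.9 = 0.019268 and τ_data = 5/140.5 = 0.035587, so τ_n = 0.054855.
Rearranging for μ₀: μ₀ = (μ_n·τ_n − τ_data·x̄)/τ₀ = (19.6669·0.054855 − 0.035587·7.9) / 0.019268 = 0.797690/0.019268 ≈ 41.4.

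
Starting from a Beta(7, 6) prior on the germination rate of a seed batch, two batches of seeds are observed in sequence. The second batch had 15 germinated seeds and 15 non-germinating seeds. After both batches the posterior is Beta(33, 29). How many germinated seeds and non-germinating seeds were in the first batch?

11 germinated seeds and 8 non-germinating seeds

Sequential conjugate updates are equivalent to a single update on the pooled data, so total successes = posterior α − prior α and total failures = posterior β − prior β.
Total across both batches: 33−7=26 germinated seeds, 29−6=23 non-germinating seeds.
Subtract the second batch: 26−15=11 germinated seeds and 23−15=8 non-germinating seeds.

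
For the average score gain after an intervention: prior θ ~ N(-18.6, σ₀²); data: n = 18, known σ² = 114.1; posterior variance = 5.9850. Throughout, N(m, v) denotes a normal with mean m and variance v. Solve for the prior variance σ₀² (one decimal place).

For the Normal–Normal model with known σ², precisions add: τ_n = τ₀ + n/σ².
So 1/σ₀² = 1/5.9850 − 18/114.1 = 0.167084 − 0.157756 = 0.009328.
Hence σ₀² = 1/0.009328 ≈ 107.2.

σ₀² = 107.2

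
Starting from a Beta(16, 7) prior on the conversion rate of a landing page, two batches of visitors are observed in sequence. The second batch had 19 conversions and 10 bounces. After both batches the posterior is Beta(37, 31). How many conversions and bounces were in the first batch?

2 conversions and 14 bounces

Because Beta–binomial updating is additive in the counts, the combined data contributed (α_post−α_prior, β_post−β_prior) successes and failures.
Total across both batches: 37−16=21 conversions, 31−7=24 bounces.
Subtract the second batch: 21−19=2 conversions and 24−10=14 bounces.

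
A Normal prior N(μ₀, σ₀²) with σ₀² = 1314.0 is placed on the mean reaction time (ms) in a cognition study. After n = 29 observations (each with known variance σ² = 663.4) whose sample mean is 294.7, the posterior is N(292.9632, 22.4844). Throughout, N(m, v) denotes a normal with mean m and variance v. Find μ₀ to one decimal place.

μ₀ = 193.2

With known observation variance, the Normal–Normal posterior has precision τ_n = τ₀ + n/σ² and mean μ_n = (τ₀μ₀ + (n/σ²)x̄)/τ_n.
Here τ₀ = 1/1314.0 = 0.000761 and τ_data = 29/663.4 = 0.043714, so τ_n = 0.044475.
Rearranging for μ₀: μ₀ = (μ_n·τ_n − τ_data·x̄)/τ₀ = (292.9632·0.044475 − 0.043714·294.7) / 0.000761 = 0.147023/0.000761 ≈ 193.2.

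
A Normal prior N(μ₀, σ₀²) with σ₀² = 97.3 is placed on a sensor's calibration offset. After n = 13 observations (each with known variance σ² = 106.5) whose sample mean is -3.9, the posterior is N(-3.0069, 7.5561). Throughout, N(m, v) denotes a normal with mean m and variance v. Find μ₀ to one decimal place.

μ₀ = 7.6

The posterior mean is a precision-weighted average: μ_n = (τ₀μ₀ + τ_data·x̄)/(τ₀+τ_data), with τ₀=1/σ₀² and τ_data=n/σ².
Here τ₀ = 1/97.3 = 0.010277 and τ_data = 13/106.5 = 0.122066, so τ_n = 0.132343.
Rearranging for μ₀: μ₀ = (μ_n·τ_n − τ_data·x̄)/τ₀ = (-3.0069·0.132343 − 0.122066·-3.9) / 0.010277 = 0.078115/0.010277 ≈ 7.6.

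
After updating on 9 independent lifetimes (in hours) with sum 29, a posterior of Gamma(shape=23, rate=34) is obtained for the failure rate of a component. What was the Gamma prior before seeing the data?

Gamma(shape=14, rate=5)

Gamma–exponential conjugacy: posterior shape = α + n, posterior rate = β + Σtᵢ.
So α = 23 − 9 = 14 and β = 34 − 29 = 5.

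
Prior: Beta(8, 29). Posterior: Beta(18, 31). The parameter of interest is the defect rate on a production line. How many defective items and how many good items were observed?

Under Beta–binomial conjugacy the posterior parameters are (a+s, b+f).
So s = 18 − 8 = 10 and f = 31 − 29 = 2.

10 defective items and 2 good items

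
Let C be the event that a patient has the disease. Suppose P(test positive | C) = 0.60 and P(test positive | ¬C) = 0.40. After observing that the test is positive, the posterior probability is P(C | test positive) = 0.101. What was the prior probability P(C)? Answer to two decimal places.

P(C) = 0.07

Bayes' rule in odds form gives O(C|E) = O(C)·[P(E|C)/P(E|¬C)], hence O(C) = O(C|E)/LR.
Posterior odds = 0.101/(1−0.101) = 0.1123. LR = 0.60/0.40 = 1.5000.
Prior odds = 0.1123/1.5000 = 0.0749, so P(C) = 0.0749/(1+0.0749) ≈ 0.07.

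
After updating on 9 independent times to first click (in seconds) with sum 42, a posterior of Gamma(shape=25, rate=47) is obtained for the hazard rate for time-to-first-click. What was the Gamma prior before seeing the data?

Gamma–exponential conjugacy: posterior shape = α + n, posterior rate = β + Σtᵢ.
So α = 25 − 9 = 16 and β = 47 − 42 = 5.

Gamma(shape=16, rate=5)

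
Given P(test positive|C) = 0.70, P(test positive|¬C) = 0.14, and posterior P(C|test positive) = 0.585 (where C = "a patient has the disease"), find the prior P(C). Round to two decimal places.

In odds form, posterior odds = prior odds × likelihood ratio, so prior odds = posterior odds ÷ LR.
Posterior odds = 0.585/(1−0.585) = 1.4096. LR = 0.70/0.14 = 5.0000.
Prior odds = 1.4096/5.0000 = 0.2819, so P(C) = 0.2819/(1+0.2819) ≈ 0.22.

P(C) = 0.22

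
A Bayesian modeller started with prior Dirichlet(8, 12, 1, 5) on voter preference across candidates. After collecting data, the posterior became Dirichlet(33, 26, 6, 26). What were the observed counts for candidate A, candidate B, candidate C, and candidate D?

counts (25, 14, 5, 21)

For a Dirichlet(α) prior with multinomial counts c, the posterior is Dirichlet(α + c) componentwise.
Counts are posterior − prior componentwise: 33−8=25, 26−12=14, 6−1=5, 26−5=21.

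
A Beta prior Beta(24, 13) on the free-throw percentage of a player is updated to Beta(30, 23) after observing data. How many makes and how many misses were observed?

6 makes and 10 misses

A Beta(α, β) prior with s successes and f failures in binomial data gives a Beta(α+s, β+f) posterior.
Match parameters: s=30−24=6, f=23−13=10.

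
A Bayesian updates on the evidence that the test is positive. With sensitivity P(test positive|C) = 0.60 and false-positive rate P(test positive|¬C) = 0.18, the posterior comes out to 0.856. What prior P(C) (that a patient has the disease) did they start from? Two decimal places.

Bayes' rule in odds form gives O(C|E) = O(C)·[P(E|C)/P(E|¬C)], hence O(C) = O(C|E)/LR.
Posterior odds = 0.856/(1−0.856) = 5.9444. LR = 0.60/0.18 = 3.3333.
Prior odds = 5.9444/3.3333 = 1.7833, so P(C) = 1.7833/(1+1.7833) ≈ 0.64.

P(C) = 0.64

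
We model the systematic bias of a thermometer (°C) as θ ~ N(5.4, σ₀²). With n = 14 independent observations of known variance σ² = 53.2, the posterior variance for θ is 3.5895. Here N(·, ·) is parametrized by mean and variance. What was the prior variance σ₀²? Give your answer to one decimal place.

σ₀² = 64.8

For the Normal–Normal model with known σ², precisions add: τ_n = τ₀ + n/σ².
So 1/σ₀² = 1/3.5895 − 14/53.2 = 0.278590 − 0.263158 = 0.015432.
Hence σ₀² = 1/0.015432 ≈ 64.8.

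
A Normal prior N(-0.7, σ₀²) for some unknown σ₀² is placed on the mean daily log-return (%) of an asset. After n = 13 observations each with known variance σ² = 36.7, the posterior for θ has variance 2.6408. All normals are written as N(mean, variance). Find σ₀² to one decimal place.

σ₀² = 40.9

For the Normal–Normal model with known σ², precisions add: τ_n = τ₀ + n/σ².
So 1/σ₀² = 1/2.6408 − 13/36.7 = 0.378673 − 0.354223 = 0.024450.
Hence σ₀² = 1/0.024450 ≈ 40.9.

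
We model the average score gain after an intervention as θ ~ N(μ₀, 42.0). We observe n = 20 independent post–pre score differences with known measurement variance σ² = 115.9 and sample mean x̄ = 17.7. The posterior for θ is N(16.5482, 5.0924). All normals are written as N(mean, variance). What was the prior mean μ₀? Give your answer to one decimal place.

The posterior mean is a precision-weighted average: μ_n = (τ₀μ₀ + τ_data·x̄)/(τ₀+τ_data), with τ₀=1/σ₀² and τ_data=n/σ².
Here τ₀ = 1/42.0 = 0.023810 and τ_data = 20/115.9 = 0.172563, so τ_n = 0.196373.
Rearranging for μ₀: μ₀ = (μ_n·τ_n − τ_data·x̄)/τ₀ = (16.5482·0.196373 − 0.172563·17.7) / 0.023810 = 0.195255/0.023810 ≈ 8.2.

μ₀ = 8.2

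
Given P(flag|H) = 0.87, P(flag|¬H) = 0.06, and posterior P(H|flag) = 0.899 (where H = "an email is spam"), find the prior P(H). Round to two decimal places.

P(H) = 0.38

Bayes' rule in odds form gives O(H|E) = O(H)·[P(E|H)/P(E|¬H)], hence O(H) = O(H|E)/LR.
Posterior odds = 0.899/(1−0.899) = 8.9010. LR = 0.87/0.06 = 14.5000.
Prior odds = 8.9010/14.5000 = 0.6139, so P(H) = 0.6139/(1+0.6139) ≈ 0.38.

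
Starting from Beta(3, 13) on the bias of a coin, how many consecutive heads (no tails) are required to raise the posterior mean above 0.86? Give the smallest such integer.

k = 77

After k heads and 0 tails the posterior is Beta(3+k, 13), with mean (3+k)/(3+13+k).
Set (3+k)/(16+k) > 0.86 and solve: k > (0.86·16 − 3)/(1 − 0.86) = 76.857.
The smallest integer exceeding 76.857 is 77.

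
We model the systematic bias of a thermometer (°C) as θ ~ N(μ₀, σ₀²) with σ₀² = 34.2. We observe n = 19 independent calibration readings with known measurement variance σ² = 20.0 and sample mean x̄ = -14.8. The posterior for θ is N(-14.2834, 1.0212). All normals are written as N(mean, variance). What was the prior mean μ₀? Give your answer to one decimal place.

With known observation variance, the Normal–Normal posterior has precision τ_n = τ₀ + n/σ² and mean μ_n = (τ₀μ₀ + (n/σ²)x̄)/τ_n.
Here τ₀ = 1/34.2 = 0.029240 and τ_data = 19/20.0 = 0.950000, so τ_n = 0.979240.
Rearranging for μ₀: μ₀ = (μ_n·τ_n − τ_data·x̄)/τ₀ = (-14.2834·0.979240 − 0.950000·-14.8) / 0.029240 = 0.073123/0.029240 ≈ 2.5.

μ₀ = 2.5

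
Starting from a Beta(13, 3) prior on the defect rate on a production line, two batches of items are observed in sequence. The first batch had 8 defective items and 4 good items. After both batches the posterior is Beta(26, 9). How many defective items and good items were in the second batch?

Sequential conjugate updates are equivalent to a single update on the pooled data, so total successes = posterior α − prior α and total failures = posterior β − prior β.
Total across both batches: 26−13=13 defective items, 9−3=6 good items.
Subtract the first batch: 13−8=5 defective items and 6−4=2 good items.

5 defective items and 2 good items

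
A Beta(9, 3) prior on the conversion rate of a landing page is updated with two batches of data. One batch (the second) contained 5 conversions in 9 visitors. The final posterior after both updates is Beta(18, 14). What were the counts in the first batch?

4 conversions and 7 bounces

Because Beta–binomial updating is additive in the counts, the combined data contributed (α_post−α_prior, β_post−β_prior) successes and failures.
Total across both batches: 18−9=9 conversions, 14−3=11 bounces.
Subtract the second batch: 9−5=4 conversions and 11−4=7 bounces.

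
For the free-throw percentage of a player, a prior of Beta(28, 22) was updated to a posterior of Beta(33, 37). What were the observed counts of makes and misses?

A Beta(a, b) prior with s successes and f failures in binomial data gives a Beta(a+s, b+f) posterior.
So s = 33 − 28 = 5 and f = 37 − 22 = 15.

5 makes and 15 misses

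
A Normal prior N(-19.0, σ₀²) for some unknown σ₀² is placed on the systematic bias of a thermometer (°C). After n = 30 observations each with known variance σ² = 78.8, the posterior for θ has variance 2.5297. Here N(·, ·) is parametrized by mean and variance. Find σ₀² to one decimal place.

For the Normal–Normal model with known σ², precisions add: τ_n = τ₀ + n/σ².
So 1/σ₀² = 1/2.5297 − 30/78.8 = 0.395304 − 0.380711 = 0.014593.
Hence σ₀² = 1/0.014593 ≈ 68.5.

σ₀² = 68.5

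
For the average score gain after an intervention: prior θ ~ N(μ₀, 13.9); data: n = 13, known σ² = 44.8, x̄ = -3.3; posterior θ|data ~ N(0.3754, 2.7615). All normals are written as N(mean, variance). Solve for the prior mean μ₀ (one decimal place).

The posterior mean is a precision-weighted average: μ_n = (τ₀μ₀ + τ_data·x̄)/(τ₀+τ_data), with τ₀=1/σ₀² and τ_data=n/σ².
Here τ₀ = 1/13.9 = 0.071942 and τ_data = 13/44.8 = 0.290179, so τ_n = 0.362121.
Rearranging for μ₀: μ₀ = (μ_n·τ_n − τ_data·x̄)/τ₀ = (0.3754·0.362121 − 0.290179·-3.3) / 0.071942 = 1.093531/0.071942 ≈ 15.2.

μ₀ = 15.2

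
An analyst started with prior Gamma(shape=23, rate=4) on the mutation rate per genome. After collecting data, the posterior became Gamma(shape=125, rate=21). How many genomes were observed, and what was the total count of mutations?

n = 17 genomes with total 102 mutations

A Gamma(α, β) prior (rate parametrization) on a Poisson rate with n observations summing to S gives posterior Gamma(α+S, β+n).
Matching: Σxᵢ = 125 − 23 = 102 and n = 21 − 4 = 17.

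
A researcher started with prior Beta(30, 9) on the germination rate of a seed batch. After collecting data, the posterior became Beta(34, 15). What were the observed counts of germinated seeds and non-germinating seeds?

4 germinated seeds and 6 non-germinating seeds

Under Beta–binomial conjugacy the posterior parameters are (α+s, β+f).
Match parameters: s=34−30=4, f=15−9=6.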